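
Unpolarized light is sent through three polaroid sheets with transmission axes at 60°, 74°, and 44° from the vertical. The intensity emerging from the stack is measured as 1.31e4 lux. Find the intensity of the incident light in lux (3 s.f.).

I₀ ≈ 3.71e4 lux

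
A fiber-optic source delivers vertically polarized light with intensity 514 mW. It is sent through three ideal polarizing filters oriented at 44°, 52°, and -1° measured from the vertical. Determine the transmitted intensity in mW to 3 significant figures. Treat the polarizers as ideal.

By Malus's law, I₁ = 514 mW · cos²(44°) = 266 mW.
I₂ = I₁ · cos²(8°) = 266 · 0.9806 = 260.8 mW.
I₃ = I₂ · cos²(53°) = 260.8 · 0.3622 = 94.46 mW.

I ≈ 94.5 mW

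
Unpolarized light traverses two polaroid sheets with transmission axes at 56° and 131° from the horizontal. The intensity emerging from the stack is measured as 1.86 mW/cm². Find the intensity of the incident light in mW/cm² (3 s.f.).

I₀ ≈ 55.5 mW/cm²

Unpolarized light through the first polarizer → I₁ = ½ I₀, now polarized at 56°.
I₂ = I₁ cos²(131° − 56°) = 0.5 I₀ · cos²(75°) = 0.03349 I₀.
So 1.86 mW/cm² = 0.03349 I₀, giving I₀ = 1.86/0.03349 = 55.53 mW/cm².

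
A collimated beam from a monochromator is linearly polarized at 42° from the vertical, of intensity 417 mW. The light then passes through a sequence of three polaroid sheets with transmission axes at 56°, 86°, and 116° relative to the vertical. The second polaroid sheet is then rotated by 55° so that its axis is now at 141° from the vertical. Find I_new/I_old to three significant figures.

I_new/I_old ≈ 0.0111

Before rotation:
I₁ = I₀ cos²(56° − 42°) = I₀ cos²(14°) = 0.9415 I₀.
I₂ = I₁ cos²(86° − 56°) = 0.9415 I₀ · cos²(30°) = 0.7061 I₀.
I₃ = I₂ cos²(116° − 86°) = 0.7061 I₀ · cos²(30°) = 0.5296 I₀.
After rotation:
I₁ = I₀ cos²(56° − 42°) = I₀ cos²(14°) = 0.9415 I₀.
I₂ = I₁ cos²(141° − 56°) = 0.9415 I₀ · cos²(85°) = 0.007152 I₀.
I₃ = I₂ cos²(116° − 141°) = 0.007152 I₀ · cos²(25°) = 0.005874 I₀.
Ratio = 0.005874 / 0.5296 = 0.01109.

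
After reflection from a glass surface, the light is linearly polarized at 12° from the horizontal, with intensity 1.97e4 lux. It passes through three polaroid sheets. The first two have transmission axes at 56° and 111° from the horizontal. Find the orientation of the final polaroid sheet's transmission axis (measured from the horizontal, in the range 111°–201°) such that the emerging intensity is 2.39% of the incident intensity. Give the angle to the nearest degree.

I₁ = I₀ cos²(56° − 12°) = I₀ cos²(44°) = 0.5174 I₀.
I₂ = I₁ cos²(111° − 56°) = 0.5174 I₀ · cos²(55°) = 0.1702 I₀.
Need I₃/I₀ = 0.0239, so cos²(θ − 111°) = 0.0239 / 0.1702 = 0.1404.
θ − 111° = arccos(√0.1404) = 68.0°, giving θ ≈ 111 + 68.0 = 179.0°.

θ ≈ 179°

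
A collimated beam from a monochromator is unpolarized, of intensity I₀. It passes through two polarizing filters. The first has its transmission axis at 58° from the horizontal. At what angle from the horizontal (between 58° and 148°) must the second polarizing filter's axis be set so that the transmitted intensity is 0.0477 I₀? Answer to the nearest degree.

θ ≈ 130°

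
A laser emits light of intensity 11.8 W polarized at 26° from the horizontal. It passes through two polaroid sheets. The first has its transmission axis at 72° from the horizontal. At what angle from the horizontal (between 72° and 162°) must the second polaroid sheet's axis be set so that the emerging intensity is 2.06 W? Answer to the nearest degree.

By Malus's law, I₁ = I₀ cos²(72° − 26°) = I₀ cos²(46°) = 0.4826 I₀.
Target fraction: 2.06 / 11.8 W = 0.1746 of I₀.
Need I₂/I₀ = 0.1746, so cos²(θ − 72°) = 0.1746 / 0.4826 = 0.3618.
θ − 72° = arccos(√0.3618) = 53.0°, giving θ ≈ 72 + 53.0 = 125.0°.

θ ≈ 125°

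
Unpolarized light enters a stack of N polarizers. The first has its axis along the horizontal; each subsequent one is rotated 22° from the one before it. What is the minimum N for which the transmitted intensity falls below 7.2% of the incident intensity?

First polarizer halves the unpolarized light: factor 1/2.
Each further stage multiplies by cos²(22°) = 0.8597.
After N polarizers: T = 0.5·0.8597^(N−1). Require T < 0.072 ⇒ N−1 > ln(0.072/0.5)/ln(0.8597) = 12.82, so N−1 ≥ 13 and N = 14.
Check: N=14 gives T = 0.07003 < 0.072; N=13 gives T = 0.08146.

N = 14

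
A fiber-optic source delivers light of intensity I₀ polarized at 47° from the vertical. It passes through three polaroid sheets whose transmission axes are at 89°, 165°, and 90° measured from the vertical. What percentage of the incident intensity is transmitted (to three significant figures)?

≈ 0.217%

I₁ = I₀ cos²(89° − 47°) = I₀ cos²(42°) = 0.5523 I₀.
I₂ = I₁ cos²(165° − 89°) = 0.5523 I₀ · cos²(76°) = 0.03232 I₀.
I₃ = I₂ cos²(90° − 165°) = 0.03232 I₀ · cos²(75°) = 0.002165 I₀.
That is 0.2165% of the incident intensity.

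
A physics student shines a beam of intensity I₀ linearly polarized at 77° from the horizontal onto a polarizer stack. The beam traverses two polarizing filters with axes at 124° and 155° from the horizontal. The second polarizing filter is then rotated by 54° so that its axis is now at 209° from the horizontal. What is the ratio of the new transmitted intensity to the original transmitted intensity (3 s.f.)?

Before rotation:
I₁ = I₀ cos²(124° − 77°) = I₀ cos²(47°) = 0.4651 I₀.
I₂ = I₁ cos²(155° − 124°) = 0.4651 I₀ · cos²(31°) = 0.3417 I₀.
After rotation:
I₁ = I₀ cos²(124° − 77°) = I₀ cos²(47°) = 0.4651 I₀.
I₂ = I₁ cos²(209° − 124°) = 0.4651 I₀ · cos²(85°) = 0.003533 I₀.
Ratio = 0.003533 / 0.3417 = 0.01034.

I_new/I_old ≈ 0.0103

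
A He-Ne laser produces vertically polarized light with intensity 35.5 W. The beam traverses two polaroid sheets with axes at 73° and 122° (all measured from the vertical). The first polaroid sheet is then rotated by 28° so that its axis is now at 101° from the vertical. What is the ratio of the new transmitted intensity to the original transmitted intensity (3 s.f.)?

I_new/I_old ≈ 0.862

Before rotation:
By Malus's law, I₁ = I₀ cos²(73° − 0°) = I₀ cos²(73°) = 0.08548 I₀.
I₂ = I₁ cos²(122° − 73°) = 0.08548 I₀ · cos²(49°) = 0.03679 I₀.
After rotation:
I₁ = I₀ cos²(101° − 0°) = I₀ cos²(79°) = 0.03641 I₀.
I₂ = I₁ cos²(122° − 101°) = 0.03641 I₀ · cos²(21°) = 0.03173 I₀.
Ratio = 0.03173 / 0.03679 = 0.8625.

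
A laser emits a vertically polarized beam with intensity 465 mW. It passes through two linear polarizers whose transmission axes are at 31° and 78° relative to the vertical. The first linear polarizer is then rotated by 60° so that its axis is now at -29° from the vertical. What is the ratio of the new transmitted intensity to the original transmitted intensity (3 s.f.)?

Before rotation:
By Malus's law, I₁ = I₀ cos²(31° − 0°) = I₀ cos²(31°) = 0.7347 I₀.
I₂ = I₁ cos²(78° − 31°) = 0.7347 I₀ · cos²(47°) = 0.3417 I₀.
After rotation:
I₁ = I₀ cos²(-29° − 0°) = I₀ cos²(29°) = 0.765 I₀.
Angle between axes 1 and 2: 73°. I₂ = 0.765 I₀ · cos²(73°) = 0.06539 I₀.
Ratio = 0.06539 / 0.3417 = 0.1913.

I_new/I_old ≈ 0.191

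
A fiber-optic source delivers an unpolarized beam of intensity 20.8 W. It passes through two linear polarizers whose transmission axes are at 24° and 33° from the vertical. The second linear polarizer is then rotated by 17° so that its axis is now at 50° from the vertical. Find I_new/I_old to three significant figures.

Before rotation:
Unpolarized light through the first polarizer → I₁ = ½ I₀, now polarized at 24°.
I₂ = I₁ cos²(33° − 24°) = 0.5 I₀ · cos²(9°) = 0.4878 I₀.
After rotation:
Unpolarized light through the first polarizer → I₁ = ½ I₀, now polarized at 24°.
I₂ = I₁ cos²(50° − 24°) = 0.5 I₀ · cos²(26°) = 0.4039 I₀.
Ratio = 0.4039 / 0.4878 = 0.8281.

I_new/I_old ≈ 0.828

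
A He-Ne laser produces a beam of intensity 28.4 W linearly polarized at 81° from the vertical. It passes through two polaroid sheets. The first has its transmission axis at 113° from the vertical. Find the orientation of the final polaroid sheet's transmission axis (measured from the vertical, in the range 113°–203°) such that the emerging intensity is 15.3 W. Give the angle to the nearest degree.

θ ≈ 143°

I₁ = I₀ cos²(113° − 81°) = I₀ cos²(32°) = 0.7192 I₀.
Target fraction: 15.3 / 28.4 W = 0.5387 of I₀.
Need I₂/I₀ = 0.5387, so cos²(θ − 113°) = 0.5387 / 0.7192 = 0.7491.
θ − 113° = arccos(√0.7491) = 30.1°, giving θ ≈ 113 + 30.1 = 143.1°.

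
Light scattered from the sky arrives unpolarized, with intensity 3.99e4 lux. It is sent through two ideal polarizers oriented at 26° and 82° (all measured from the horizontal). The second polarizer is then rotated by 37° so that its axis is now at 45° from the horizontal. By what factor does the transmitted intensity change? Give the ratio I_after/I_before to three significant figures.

Before rotation:
Unpolarized light through the first polarizer → I₁ = ½ I₀, now polarized at 26°.
I₂ = I₁ cos²(82° − 26°) = 0.5 I₀ · cos²(56°) = 0.1563 I₀.
After rotation:
Unpolarized light through the first polarizer → I₁ = ½ I₀, now polarized at 26°.
I₂ = I₁ cos²(45° − 26°) = 0.5 I₀ · cos²(19°) = 0.447 I₀.
Ratio = 0.447 / 0.1563 = 2.859.

I_new/I_old ≈ 2.86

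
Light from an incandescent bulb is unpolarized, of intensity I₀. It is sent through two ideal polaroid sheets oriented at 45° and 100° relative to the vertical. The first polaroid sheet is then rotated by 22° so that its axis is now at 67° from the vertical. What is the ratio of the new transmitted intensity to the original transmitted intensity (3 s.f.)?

I_new/I_old ≈ 2.14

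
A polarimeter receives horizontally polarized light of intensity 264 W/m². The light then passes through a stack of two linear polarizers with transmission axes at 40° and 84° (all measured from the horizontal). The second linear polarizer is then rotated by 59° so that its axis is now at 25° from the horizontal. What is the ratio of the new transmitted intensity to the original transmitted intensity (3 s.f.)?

I_new/I_old ≈ 1.80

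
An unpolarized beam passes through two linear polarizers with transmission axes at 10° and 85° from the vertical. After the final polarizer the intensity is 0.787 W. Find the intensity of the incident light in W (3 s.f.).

I₀ ≈ 23.5 W

Unpolarized light through the first polarizer → I₁ = ½ I₀, now polarized at 10°.
I₂ = I₁ cos²(85° − 10°) = 0.5 I₀ · cos²(75°) = 0.03349 I₀.
So 0.787 W = 0.03349 I₀, giving I₀ = 0.787/0.03349 = 23.5 W.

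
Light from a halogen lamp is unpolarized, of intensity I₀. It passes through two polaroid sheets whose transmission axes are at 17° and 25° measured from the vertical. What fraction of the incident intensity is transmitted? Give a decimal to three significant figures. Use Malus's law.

≈ 0.490 I₀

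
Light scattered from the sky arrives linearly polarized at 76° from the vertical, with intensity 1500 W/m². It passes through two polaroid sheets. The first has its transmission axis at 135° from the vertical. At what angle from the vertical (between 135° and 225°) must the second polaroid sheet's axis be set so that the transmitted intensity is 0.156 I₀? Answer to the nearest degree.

I₁ = I₀ cos²(135° − 76°) = I₀ cos²(59°) = 0.2653 I₀.
Need I₂/I₀ = 0.156, so cos²(θ − 135°) = 0.156 / 0.2653 = 0.5881.
θ − 135° = arccos(√0.5881) = 39.9°, giving θ ≈ 135 + 39.9 = 174.9°.

θ ≈ 175°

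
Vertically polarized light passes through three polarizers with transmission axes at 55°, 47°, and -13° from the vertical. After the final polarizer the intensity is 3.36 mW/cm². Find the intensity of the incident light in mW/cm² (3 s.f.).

I₀ ≈ 41.7 mW/cm²

I₁ = I₀ cos²(55° − 0°) = I₀ cos²(55°) = 0.329 I₀.
I₂ = I₁ cos²(47° − 55°) = 0.329 I₀ · cos²(8°) = 0.3226 I₀.
I₃ = I₂ cos²(-13° − 47°) = 0.3226 I₀ · cos²(60°) = 0.08065 I₀.
So 3.36 mW/cm² = 0.08065 I₀, giving I₀ = 3.36/0.08065 = 41.66 mW/cm².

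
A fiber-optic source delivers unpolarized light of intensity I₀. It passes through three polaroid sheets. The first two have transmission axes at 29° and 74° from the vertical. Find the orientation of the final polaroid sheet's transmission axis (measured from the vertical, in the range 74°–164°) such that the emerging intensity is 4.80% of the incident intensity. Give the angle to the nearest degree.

θ ≈ 138°

Unpolarized light through the first polarizer → I₁ = ½ I₀, now polarized at 29°.
I₂ = I₁ cos²(74° − 29°) = 0.5 I₀ · cos²(45°) = 0.25 I₀.
Need I₃/I₀ = 0.048, so cos²(θ − 74°) = 0.048 / 0.25 = 0.192.
θ − 74° = arccos(√0.192) = 64.0°, giving θ ≈ 74 + 64.0 = 138.0°.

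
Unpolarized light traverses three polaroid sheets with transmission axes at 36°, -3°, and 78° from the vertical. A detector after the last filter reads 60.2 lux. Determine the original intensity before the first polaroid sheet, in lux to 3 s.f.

Unpolarized light through the first polarizer → I₁ = ½ I₀, now polarized at 36°.
I₂ = I₁ cos²(-3° − 36°) = 0.5 I₀ · cos²(39°) = 0.302 I₀.
I₃ = I₂ cos²(78° + 3°) = 0.302 I₀ · cos²(81°) = 0.00739 I₀.
So 60.2 lux = 0.00739 I₀, giving I₀ = 60.2/0.00739 = 8146 lux.

I₀ ≈ 8150 lux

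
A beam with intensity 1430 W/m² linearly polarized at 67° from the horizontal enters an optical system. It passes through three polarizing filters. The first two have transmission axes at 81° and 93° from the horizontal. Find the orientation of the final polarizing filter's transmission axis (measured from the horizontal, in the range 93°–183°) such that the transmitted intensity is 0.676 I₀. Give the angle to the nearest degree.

By Malus's law, I₁ = I₀ cos²(81° − 67°) = I₀ cos²(14°) = 0.9415 I₀.
I₂ = I₁ cos²(93° − 81°) = 0.9415 I₀ · cos²(12°) = 0.9008 I₀.
Need I₃/I₀ = 0.676, so cos²(θ − 93°) = 0.676 / 0.9008 = 0.7505.
θ − 93° = arccos(√0.7505) = 30.0°, giving θ ≈ 93 + 30.0 = 123.0°.

θ ≈ 123°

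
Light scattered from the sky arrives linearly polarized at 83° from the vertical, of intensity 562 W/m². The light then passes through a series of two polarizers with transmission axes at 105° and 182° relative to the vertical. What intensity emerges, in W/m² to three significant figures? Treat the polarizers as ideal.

By Malus's law, I₁ = 562 W/m² · cos²(22°) = 483.1 W/m².
I₂ = I₁ · cos²(77°) = 483.1 · 0.0506 = 24.45 W/m².

I ≈ 24.4 W/m²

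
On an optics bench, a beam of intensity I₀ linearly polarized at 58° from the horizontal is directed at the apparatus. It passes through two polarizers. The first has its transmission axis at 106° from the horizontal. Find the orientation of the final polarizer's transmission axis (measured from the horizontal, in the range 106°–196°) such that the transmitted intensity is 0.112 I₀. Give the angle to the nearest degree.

I₁ = I₀ cos²(106° − 58°) = I₀ cos²(48°) = 0.4477 I₀.
Need I₂/I₀ = 0.112, so cos²(θ − 106°) = 0.112 / 0.4477 = 0.2501.
θ − 106° = arccos(√0.2501) = 60.0°, giving θ ≈ 106 + 60.0 = 166.0°.

θ ≈ 166°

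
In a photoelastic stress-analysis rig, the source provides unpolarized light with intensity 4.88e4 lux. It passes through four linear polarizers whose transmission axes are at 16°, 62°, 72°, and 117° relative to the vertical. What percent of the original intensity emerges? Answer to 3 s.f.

≈ 11.7%

Unpolarized light through the first polarizer → I₁ = 4.88e4 lux/2 = 2.44e+04 lux, polarized at 16°.
I₂ = I₁ · cos²(46°) = 2.44e+04 · 0.4826 = 1.177e+04 lux.
I₃ = I₂ · cos²(10°) = 1.177e+04 · 0.9698 = 1.142e+04 lux.
I₄ = I₃ · cos²(45°) = 1.142e+04 · 0.5 = 5710 lux.
That is 11.7% of the incident intensity.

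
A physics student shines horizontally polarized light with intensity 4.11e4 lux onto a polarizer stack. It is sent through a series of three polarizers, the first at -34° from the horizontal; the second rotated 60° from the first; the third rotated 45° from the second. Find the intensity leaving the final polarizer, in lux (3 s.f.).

I₁ = 4.11e4 lux · cos²(34°) = 2.825e+04 lux.
I₂ = I₁ · cos²(60°) = 2.825e+04 · 0.25 = 7062 lux.
I₃ = I₂ · cos²(45°) = 7062 · 0.5 = 3531 lux.

I ≈ 3530 lux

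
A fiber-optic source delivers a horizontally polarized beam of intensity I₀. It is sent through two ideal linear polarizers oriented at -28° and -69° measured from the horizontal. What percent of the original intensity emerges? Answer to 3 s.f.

I₁ = I₀ cos²(-28° − 0°) = I₀ cos²(28°) = 0.7796 I₀.
I₂ = I₁ cos²(-69° + 28°) = 0.7796 I₀ · cos²(41°) = 0.444 I₀.
That is 44.4% of the incident intensity.

≈ 44.4%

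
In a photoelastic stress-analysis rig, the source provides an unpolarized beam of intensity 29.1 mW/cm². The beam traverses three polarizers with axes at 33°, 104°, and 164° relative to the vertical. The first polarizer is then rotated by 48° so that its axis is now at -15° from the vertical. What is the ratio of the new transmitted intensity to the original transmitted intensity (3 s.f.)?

Before rotation:
Unpolarized light through the first polarizer → I₁ = ½ I₀, now polarized at 33°.
I₂ = I₁ cos²(104° − 33°) = 0.5 I₀ · cos²(71°) = 0.053 I₀.
I₃ = I₂ cos²(164° − 104°) = 0.053 I₀ · cos²(60°) = 0.01325 I₀.
After rotation:
Unpolarized light through the first polarizer → I₁ = ½ I₀, now polarized at -15°.
Angle between axes 1 and 2: 61°. I₂ = 0.5 I₀ · cos²(61°) = 0.1175 I₀.
I₃ = I₂ cos²(164° − 104°) = 0.1175 I₀ · cos²(60°) = 0.02938 I₀.
Ratio = 0.02938 / 0.01325 = 2.217.

I_new/I_old ≈ 2.22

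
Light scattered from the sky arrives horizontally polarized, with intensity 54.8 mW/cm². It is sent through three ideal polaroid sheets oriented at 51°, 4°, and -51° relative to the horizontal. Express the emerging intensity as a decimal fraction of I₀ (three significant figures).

I₁ = 54.8 mW/cm² · cos²(51°) = 21.7 mW/cm².
I₂ = I₁ · cos²(47°) = 21.7 · 0.4651 = 10.09 mW/cm².
I₃ = I₂ · cos²(55°) = 10.09 · 0.329 = 3.321 mW/cm².
Transmitted fraction = 0.0606.

I/I₀ ≈ 0.0606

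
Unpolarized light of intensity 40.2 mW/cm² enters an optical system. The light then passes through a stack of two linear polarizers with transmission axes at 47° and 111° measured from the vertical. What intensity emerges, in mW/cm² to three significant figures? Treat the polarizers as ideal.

I ≈ 3.86 mW/cm²

Unpolarized light through the first polarizer → I₁ = 40.2 mW/cm²/2 = 20.1 mW/cm², polarized at 47°.
I₂ = I₁ · cos²(64°) = 20.1 · 0.1922 = 3.863 mW/cm².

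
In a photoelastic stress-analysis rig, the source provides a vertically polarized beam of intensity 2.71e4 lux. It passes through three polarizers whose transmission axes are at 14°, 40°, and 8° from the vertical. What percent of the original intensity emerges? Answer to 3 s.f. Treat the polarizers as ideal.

≈ 54.7%

I₁ = 2.71e4 lux · cos²(14°) = 2.551e+04 lux.
I₂ = I₁ · cos²(26°) = 2.551e+04 · 0.8078 = 2.061e+04 lux.
I₃ = I₂ · cos²(32°) = 2.061e+04 · 0.7192 = 1.482e+04 lux.
That is 54.7% of the incident intensity.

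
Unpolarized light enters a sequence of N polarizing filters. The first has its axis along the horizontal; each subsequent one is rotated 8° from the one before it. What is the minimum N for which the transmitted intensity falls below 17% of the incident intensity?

N = 57

First polarizer halves the unpolarized light: factor 1/2.
Each further stage multiplies by cos²(8°) = 0.9806.
After N polarizers: T = 0.5·0.9806^(N−1). Require T < 0.17 ⇒ N−1 > ln(0.17/0.5)/ln(0.9806) = 55.16, so N−1 ≥ 56 and N = 57.
Check: N=57 gives T = 0.1672 < 0.17; N=56 gives T = 0.1705.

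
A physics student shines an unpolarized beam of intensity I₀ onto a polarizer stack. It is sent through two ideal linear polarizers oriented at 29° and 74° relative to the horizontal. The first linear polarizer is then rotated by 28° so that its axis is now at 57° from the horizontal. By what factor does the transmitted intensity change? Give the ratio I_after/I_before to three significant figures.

Before rotation:
Unpolarized light through the first polarizer → I₁ = ½ I₀, now polarized at 29°.
I₂ = I₁ cos²(74° − 29°) = 0.5 I₀ · cos²(45°) = 0.25 I₀.
After rotation:
Unpolarized light through the first polarizer → I₁ = ½ I₀, now polarized at 57°.
I₂ = I₁ cos²(74° − 57°) = 0.5 I₀ · cos²(17°) = 0.4573 I₀.
Ratio = 0.4573 / 0.25 = 1.829.

I_new/I_old ≈ 1.83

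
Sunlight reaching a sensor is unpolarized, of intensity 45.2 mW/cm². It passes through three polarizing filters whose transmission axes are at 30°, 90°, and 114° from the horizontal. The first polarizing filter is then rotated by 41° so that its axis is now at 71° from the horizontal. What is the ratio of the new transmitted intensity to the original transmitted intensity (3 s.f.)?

Before rotation:
Unpolarized light through the first polarizer → I₁ = ½ I₀, now polarized at 30°.
I₂ = I₁ cos²(90° − 30°) = 0.5 I₀ · cos²(60°) = 0.125 I₀.
I₃ = I₂ cos²(114° − 90°) = 0.125 I₀ · cos²(24°) = 0.1043 I₀.
After rotation:
Unpolarized light through the first polarizer → I₁ = ½ I₀, now polarized at 71°.
I₂ = I₁ cos²(90° − 71°) = 0.5 I₀ · cos²(19°) = 0.447 I₀.
I₃ = I₂ cos²(114° − 90°) = 0.447 I₀ · cos²(24°) = 0.3731 I₀.
Ratio = 0.3731 / 0.1043 = 3.576.

I_new/I_old ≈ 3.58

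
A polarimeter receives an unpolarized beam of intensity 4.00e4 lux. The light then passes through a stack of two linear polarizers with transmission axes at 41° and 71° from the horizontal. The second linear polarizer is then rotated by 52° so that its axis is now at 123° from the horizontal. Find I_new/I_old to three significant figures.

Before rotation:
Unpolarized light through the first polarizer → I₁ = ½ I₀, now polarized at 41°.
I₂ = I₁ cos²(71° − 41°) = 0.5 I₀ · cos²(30°) = 0.375 I₀.
After rotation:
Unpolarized light through the first polarizer → I₁ = ½ I₀, now polarized at 41°.
I₂ = I₁ cos²(123° − 41°) = 0.5 I₀ · cos²(82°) = 0.009685 I₀.
Ratio = 0.009685 / 0.375 = 0.02583.

I_new/I_old ≈ 0.0258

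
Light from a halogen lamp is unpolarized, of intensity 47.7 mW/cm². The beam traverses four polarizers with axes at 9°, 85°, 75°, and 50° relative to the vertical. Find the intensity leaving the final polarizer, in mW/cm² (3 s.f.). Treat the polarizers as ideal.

Unpolarized light through the first polarizer → I₁ = 47.7 mW/cm²/2 = 23.85 mW/cm², polarized at 9°.
I₂ = I₁ · cos²(76°) = 23.85 · 0.05853 = 1.396 mW/cm².
I₃ = I₂ · cos²(10°) = 1.396 · 0.9698 = 1.354 mW/cm².
I₄ = I₃ · cos²(25°) = 1.354 · 0.8214 = 1.112 mW/cm².

I ≈ 1.11 mW/cm²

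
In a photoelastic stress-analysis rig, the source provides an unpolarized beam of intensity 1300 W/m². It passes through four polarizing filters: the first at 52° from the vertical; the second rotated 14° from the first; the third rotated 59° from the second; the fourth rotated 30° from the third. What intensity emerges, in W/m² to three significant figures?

Unpolarized light through the first polarizer → I₁ = 1300 W/m²/2 = 650 W/m², polarized at 52°.
I₂ = I₁ · cos²(14°) = 650 · 0.9415 = 612 W/m².
I₃ = I₂ · cos²(59°) = 612 · 0.2653 = 162.3 W/m².
I₄ = I₃ · cos²(30°) = 162.3 · 0.75 = 121.7 W/m².

I ≈ 122 W/m²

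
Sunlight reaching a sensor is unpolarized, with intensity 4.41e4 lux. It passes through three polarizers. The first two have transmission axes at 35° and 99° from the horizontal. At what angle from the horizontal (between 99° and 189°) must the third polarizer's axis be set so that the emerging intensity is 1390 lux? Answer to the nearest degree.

Unpolarized light through the first polarizer → I₁ = ½ I₀, now polarized at 35°.
I₂ = I₁ cos²(99° − 35°) = 0.5 I₀ · cos²(64°) = 0.09608 I₀.
Target fraction: 1390 / 4.41e4 lux = 0.03152 of I₀.
Need I₃/I₀ = 0.03152, so cos²(θ − 99°) = 0.03152 / 0.09608 = 0.328.
θ − 99° = arccos(√0.328) = 55.1°, giving θ ≈ 99 + 55.1 = 154.1°.

θ ≈ 154°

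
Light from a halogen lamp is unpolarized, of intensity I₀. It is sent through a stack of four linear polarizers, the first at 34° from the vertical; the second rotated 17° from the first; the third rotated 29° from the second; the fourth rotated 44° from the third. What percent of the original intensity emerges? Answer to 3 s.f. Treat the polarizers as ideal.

Unpolarized light through the first polarizer → I₁ = ½ I₀, now polarized at 34°.
I₂ = I₁ cos²(17°) = 0.5 · 0.9145 I₀ = 0.4573 I₀.
I₃ = I₂ cos²(29°) = 0.4573 · 0.765 I₀ = 0.3498 I₀.
I₄ = I₃ cos²(44°) = 0.3498 · 0.5174 I₀ = 0.181 I₀.
That is 18.1% of the incident intensity.

≈ 18.1%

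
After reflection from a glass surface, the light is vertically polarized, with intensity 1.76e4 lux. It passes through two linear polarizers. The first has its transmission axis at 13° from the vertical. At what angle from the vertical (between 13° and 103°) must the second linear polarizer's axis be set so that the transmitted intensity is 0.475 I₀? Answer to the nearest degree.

θ ≈ 58°

By Malus's law, I₁ = I₀ cos²(13° − 0°) = I₀ cos²(13°) = 0.9494 I₀.
Need I₂/I₀ = 0.475, so cos²(θ − 13°) = 0.475 / 0.9494 = 0.5003.
θ − 13° = arccos(√0.5003) = 45.0°, giving θ ≈ 13 + 45.0 = 58.0°.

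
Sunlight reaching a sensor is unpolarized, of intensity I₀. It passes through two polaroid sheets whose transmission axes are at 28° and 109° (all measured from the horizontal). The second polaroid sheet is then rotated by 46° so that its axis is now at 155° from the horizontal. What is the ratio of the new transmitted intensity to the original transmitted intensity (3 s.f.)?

Before rotation:
Unpolarized light through the first polarizer → I₁ = ½ I₀, now polarized at 28°.
I₂ = I₁ cos²(109° − 28°) = 0.5 I₀ · cos²(81°) = 0.01224 I₀.
After rotation:
Unpolarized light through the first polarizer → I₁ = ½ I₀, now polarized at 28°.
Angle between axes 1 and 2: 53°. I₂ = 0.5 I₀ · cos²(53°) = 0.1811 I₀.
Ratio = 0.1811 / 0.01224 = 14.8.

I_new/I_old ≈ 14.8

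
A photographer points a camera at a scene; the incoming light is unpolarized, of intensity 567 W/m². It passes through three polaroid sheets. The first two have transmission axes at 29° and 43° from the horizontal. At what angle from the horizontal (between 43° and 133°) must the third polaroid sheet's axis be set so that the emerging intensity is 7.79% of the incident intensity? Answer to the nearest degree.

Unpolarized light through the first polarizer → I₁ = ½ I₀, now polarized at 29°.
I₂ = I₁ cos²(43° − 29°) = 0.5 I₀ · cos²(14°) = 0.4707 I₀.
Need I₃/I₀ = 0.0779, so cos²(θ − 43°) = 0.0779 / 0.4707 = 0.1655.
θ − 43° = arccos(√0.1655) = 66.0°, giving θ ≈ 43 + 66.0 = 109.0°.

θ ≈ 109°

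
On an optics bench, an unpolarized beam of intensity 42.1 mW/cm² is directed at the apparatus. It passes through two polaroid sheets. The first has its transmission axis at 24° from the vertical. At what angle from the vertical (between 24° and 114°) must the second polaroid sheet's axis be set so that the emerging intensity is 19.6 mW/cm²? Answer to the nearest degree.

Unpolarized light through the first polarizer → I₁ = ½ I₀, now polarized at 24°.
Target fraction: 19.6 / 42.1 mW/cm² = 0.4656 of I₀.
Need I₂/I₀ = 0.4656, so cos²(θ − 24°) = 0.4656 / 0.5 = 0.9311.
θ − 24° = arccos(√0.9311) = 15.2°, giving θ ≈ 24 + 15.2 = 39.2°.

θ ≈ 39°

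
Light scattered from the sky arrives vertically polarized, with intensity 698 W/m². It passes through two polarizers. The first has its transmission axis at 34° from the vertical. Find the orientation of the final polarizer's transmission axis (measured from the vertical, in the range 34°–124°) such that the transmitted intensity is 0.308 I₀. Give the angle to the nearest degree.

By Malus's law, I₁ = I₀ cos²(34° − 0°) = I₀ cos²(34°) = 0.6873 I₀.
Need I₂/I₀ = 0.308, so cos²(θ − 34°) = 0.308 / 0.6873 = 0.4481.
θ − 34° = arccos(√0.4481) = 48.0°, giving θ ≈ 34 + 48.0 = 82.0°.

θ ≈ 82°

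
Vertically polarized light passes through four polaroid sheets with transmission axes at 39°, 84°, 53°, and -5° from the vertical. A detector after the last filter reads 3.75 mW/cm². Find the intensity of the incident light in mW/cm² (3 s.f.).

By Malus's law, I₁ = I₀ cos²(39° − 0°) = I₀ cos²(39°) = 0.604 I₀.
I₂ = I₁ cos²(84° − 39°) = 0.604 I₀ · cos²(45°) = 0.302 I₀.
I₃ = I₂ cos²(53° − 84°) = 0.302 I₀ · cos²(31°) = 0.2219 I₀.
I₄ = I₃ cos²(-5° − 53°) = 0.2219 I₀ · cos²(58°) = 0.06231 I₀.
So 3.75 mW/cm² = 0.06231 I₀, giving I₀ = 3.75/0.06231 = 60.19 mW/cm².

I₀ ≈ 60.2 mW/cm²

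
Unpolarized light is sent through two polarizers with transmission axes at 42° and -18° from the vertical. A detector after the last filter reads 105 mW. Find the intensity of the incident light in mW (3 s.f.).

Unpolarized light through the first polarizer → I₁ = ½ I₀, now polarized at 42°.
I₂ = I₁ cos²(-18° − 42°) = 0.5 I₀ · cos²(60°) = 0.125 I₀.
So 105 mW = 0.125 I₀, giving I₀ = 105/0.125 = 840 mW.

I₀ ≈ 840 mW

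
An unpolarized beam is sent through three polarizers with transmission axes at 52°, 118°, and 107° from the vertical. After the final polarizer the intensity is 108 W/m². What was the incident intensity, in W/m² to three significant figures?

Unpolarized light through the first polarizer → I₁ = ½ I₀, now polarized at 52°.
I₂ = I₁ cos²(118° − 52°) = 0.5 I₀ · cos²(66°) = 0.08272 I₀.
I₃ = I₂ cos²(107° − 118°) = 0.08272 I₀ · cos²(11°) = 0.07971 I₀.
So 108 W/m² = 0.07971 I₀, giving I₀ = 108/0.07971 = 1355 W/m².

I₀ ≈ 1350 W/m²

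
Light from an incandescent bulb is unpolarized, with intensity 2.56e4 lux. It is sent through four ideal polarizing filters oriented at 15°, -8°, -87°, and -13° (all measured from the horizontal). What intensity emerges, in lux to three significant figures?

I ≈ 30.0 lux

Unpolarized light through the first polarizer → I₁ = 2.56e4 lux/2 = 1.28e+04 lux, polarized at 15°.
I₂ = I₁ · cos²(23°) = 1.28e+04 · 0.8473 = 1.085e+04 lux.
I₃ = I₂ · cos²(79°) = 1.085e+04 · 0.03641 = 394.9 lux.
I₄ = I₃ · cos²(74°) = 394.9 · 0.07598 = 30 lux.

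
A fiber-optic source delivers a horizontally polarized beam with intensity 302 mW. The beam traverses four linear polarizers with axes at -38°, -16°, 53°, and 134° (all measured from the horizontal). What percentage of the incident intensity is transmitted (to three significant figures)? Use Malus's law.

≈ 0.168%

By Malus's law, I₁ = 302 mW · cos²(38°) = 187.5 mW.
I₂ = I₁ · cos²(22°) = 187.5 · 0.8597 = 161.2 mW.
I₃ = I₂ · cos²(69°) = 161.2 · 0.1284 = 20.7 mW.
I₄ = I₃ · cos²(81°) = 20.7 · 0.02447 = 0.5067 mW.
That is 0.1678% of the incident intensity.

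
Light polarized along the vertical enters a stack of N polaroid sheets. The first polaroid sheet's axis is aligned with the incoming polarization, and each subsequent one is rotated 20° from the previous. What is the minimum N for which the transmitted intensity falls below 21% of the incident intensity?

First polarizer is aligned with the polarization: full transmission.
Each further stage multiplies by cos²(20°) = 0.883.
After N polarizers: T = 0.883^(N−1). Require T < 0.21 ⇒ N−1 > ln(0.21)/ln(0.883) = 12.54, so N−1 ≥ 13 and N = 14.
Check: N=14 gives T = 0.1984 < 0.21; N=13 gives T = 0.2247.

N = 14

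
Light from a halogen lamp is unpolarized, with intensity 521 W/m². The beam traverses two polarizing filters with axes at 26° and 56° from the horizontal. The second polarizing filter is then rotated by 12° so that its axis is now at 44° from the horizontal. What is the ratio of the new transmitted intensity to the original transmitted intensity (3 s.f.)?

Before rotation:
Unpolarized light through the first polarizer → I₁ = ½ I₀, now polarized at 26°.
I₂ = I₁ cos²(56° − 26°) = 0.5 I₀ · cos²(30°) = 0.375 I₀.
After rotation:
Unpolarized light through the first polarizer → I₁ = ½ I₀, now polarized at 26°.
I₂ = I₁ cos²(44° − 26°) = 0.5 I₀ · cos²(18°) = 0.4523 I₀.
Ratio = 0.4523 / 0.375 = 1.206.

I_new/I_old ≈ 1.21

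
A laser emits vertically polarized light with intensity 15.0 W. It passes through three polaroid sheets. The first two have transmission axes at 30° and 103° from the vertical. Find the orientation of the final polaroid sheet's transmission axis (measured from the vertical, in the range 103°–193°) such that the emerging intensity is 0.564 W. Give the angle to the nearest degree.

By Malus's law, I₁ = I₀ cos²(30° − 0°) = I₀ cos²(30°) = 0.75 I₀.
I₂ = I₁ cos²(103° − 30°) = 0.75 I₀ · cos²(73°) = 0.06411 I₀.
Target fraction: 0.564 / 15.0 W = 0.0376 of I₀.
Need I₃/I₀ = 0.0376, so cos²(θ − 103°) = 0.0376 / 0.06411 = 0.5865.
θ − 103° = arccos(√0.5865) = 40.0°, giving θ ≈ 103 + 40.0 = 143.0°.

θ ≈ 143°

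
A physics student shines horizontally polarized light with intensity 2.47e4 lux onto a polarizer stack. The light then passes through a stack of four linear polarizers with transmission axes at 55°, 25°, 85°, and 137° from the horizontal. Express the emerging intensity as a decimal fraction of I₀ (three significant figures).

I₁ = 2.47e4 lux · cos²(55°) = 8126 lux.
I₂ = I₁ · cos²(30°) = 8126 · 0.75 = 6095 lux.
I₃ = I₂ · cos²(60°) = 6095 · 0.25 = 1524 lux.
I₄ = I₃ · cos²(52°) = 1524 · 0.379 = 577.5 lux.
Transmitted fraction = 0.02338.

I/I₀ ≈ 0.0234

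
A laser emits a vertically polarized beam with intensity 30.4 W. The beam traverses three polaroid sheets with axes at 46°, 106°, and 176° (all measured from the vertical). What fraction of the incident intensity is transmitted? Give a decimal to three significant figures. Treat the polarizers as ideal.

I/I₀ ≈ 0.0141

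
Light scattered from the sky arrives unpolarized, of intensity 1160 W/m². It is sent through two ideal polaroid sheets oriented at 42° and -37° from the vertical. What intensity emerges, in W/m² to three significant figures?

I ≈ 21.1 W/m²

Unpolarized light through the first polarizer → I₁ = 1160 W/m²/2 = 580 W/m², polarized at 42°.
I₂ = I₁ · cos²(79°) = 580 · 0.03641 = 21.12 W/m².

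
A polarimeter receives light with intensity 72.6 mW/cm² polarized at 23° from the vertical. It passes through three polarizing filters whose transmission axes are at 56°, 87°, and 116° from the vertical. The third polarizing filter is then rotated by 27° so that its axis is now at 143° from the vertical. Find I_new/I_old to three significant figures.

Before rotation:
I₁ = I₀ cos²(56° − 23°) = I₀ cos²(33°) = 0.7034 I₀.
I₂ = I₁ cos²(87° − 56°) = 0.7034 I₀ · cos²(31°) = 0.5168 I₀.
I₃ = I₂ cos²(116° − 87°) = 0.5168 I₀ · cos²(29°) = 0.3953 I₀.
After rotation:
I₁ = I₀ cos²(56° − 23°) = I₀ cos²(33°) = 0.7034 I₀.
I₂ = I₁ cos²(87° − 56°) = 0.7034 I₀ · cos²(31°) = 0.5168 I₀.
I₃ = I₂ cos²(143° − 87°) = 0.5168 I₀ · cos²(56°) = 0.1616 I₀.
Ratio = 0.1616 / 0.3953 = 0.4088.

I_new/I_old ≈ 0.409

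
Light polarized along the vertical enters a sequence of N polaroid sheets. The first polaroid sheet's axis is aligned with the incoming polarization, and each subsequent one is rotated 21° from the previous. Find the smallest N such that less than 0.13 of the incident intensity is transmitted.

N = 16

First polarizer is aligned with the polarization: full transmission.
Each further stage multiplies by cos²(21°) = 0.8716.
After N polarizers: T = 0.8716^(N−1). Require T < 0.13 ⇒ N−1 > ln(0.13)/ln(0.8716) = 14.84, so N−1 ≥ 15 and N = 16.
Check: N=16 gives T = 0.1272 < 0.13; N=15 gives T = 0.146.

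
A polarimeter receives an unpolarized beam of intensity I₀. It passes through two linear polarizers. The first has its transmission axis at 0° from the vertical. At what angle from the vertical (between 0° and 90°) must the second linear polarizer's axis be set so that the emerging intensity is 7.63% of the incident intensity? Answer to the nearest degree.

θ ≈ 67°

Unpolarized light through the first polarizer → I₁ = ½ I₀, now polarized at 0°.
Need I₂/I₀ = 0.0763, so cos²(θ − 0°) = 0.0763 / 0.5 = 0.1526.
θ − 0° = arccos(√0.1526) = 67.0°, giving θ ≈ 0 + 67.0 = 67.0°.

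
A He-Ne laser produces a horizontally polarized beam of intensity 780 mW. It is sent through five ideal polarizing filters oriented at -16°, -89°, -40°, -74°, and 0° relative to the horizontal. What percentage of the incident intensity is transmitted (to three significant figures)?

≈ 0.178%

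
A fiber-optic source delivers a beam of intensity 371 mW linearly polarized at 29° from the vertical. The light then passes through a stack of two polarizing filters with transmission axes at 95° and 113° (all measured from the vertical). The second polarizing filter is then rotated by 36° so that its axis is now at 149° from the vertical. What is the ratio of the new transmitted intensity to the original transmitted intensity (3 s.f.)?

Before rotation:
I₁ = I₀ cos²(95° − 29°) = I₀ cos²(66°) = 0.1654 I₀.
I₂ = I₁ cos²(113° − 95°) = 0.1654 I₀ · cos²(18°) = 0.1496 I₀.
After rotation:
I₁ = I₀ cos²(95° − 29°) = I₀ cos²(66°) = 0.1654 I₀.
I₂ = I₁ cos²(149° − 95°) = 0.1654 I₀ · cos²(54°) = 0.05716 I₀.
Ratio = 0.05716 / 0.1496 = 0.382.

I_new/I_old ≈ 0.382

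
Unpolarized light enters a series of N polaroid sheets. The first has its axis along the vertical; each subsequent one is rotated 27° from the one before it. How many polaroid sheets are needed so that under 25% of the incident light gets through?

N = 5

First polarizer halves the unpolarized light: factor 1/2.
Each further stage multiplies by cos²(27°) = 0.7939.
After N polarizers: T = 0.5·0.7939^(N−1). Require T < 0.25 ⇒ N−1 > ln(0.25/0.5)/ln(0.7939) = 3.00, so N−1 ≥ 4 and N = 5.
Check: N=5 gives T = 0.1986 < 0.25; N=4 gives T = 0.2502.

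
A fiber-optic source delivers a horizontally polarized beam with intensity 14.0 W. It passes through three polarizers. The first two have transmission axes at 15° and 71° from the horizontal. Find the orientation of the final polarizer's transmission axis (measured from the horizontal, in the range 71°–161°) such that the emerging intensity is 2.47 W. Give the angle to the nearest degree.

θ ≈ 110°

I₁ = I₀ cos²(15° − 0°) = I₀ cos²(15°) = 0.933 I₀.
I₂ = I₁ cos²(71° − 15°) = 0.933 I₀ · cos²(56°) = 0.2917 I₀.
Target fraction: 2.47 / 14.0 W = 0.1764 of I₀.
Need I₃/I₀ = 0.1764, so cos²(θ − 71°) = 0.1764 / 0.2917 = 0.6047.
θ − 71° = arccos(√0.6047) = 39.0°, giving θ ≈ 71 + 39.0 = 110.0°.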